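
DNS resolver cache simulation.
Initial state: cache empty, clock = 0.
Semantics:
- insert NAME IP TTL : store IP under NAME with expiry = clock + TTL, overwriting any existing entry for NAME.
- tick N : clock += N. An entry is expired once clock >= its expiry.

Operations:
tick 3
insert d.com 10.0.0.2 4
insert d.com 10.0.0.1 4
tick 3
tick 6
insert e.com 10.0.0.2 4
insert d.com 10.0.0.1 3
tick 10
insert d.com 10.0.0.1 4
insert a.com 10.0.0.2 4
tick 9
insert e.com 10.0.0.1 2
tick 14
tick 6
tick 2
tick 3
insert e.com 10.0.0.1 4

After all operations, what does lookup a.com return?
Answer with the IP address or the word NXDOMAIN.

Answer: NXDOMAIN

Derivation:
Op 1: tick 3 -> clock=3.
Op 2: insert d.com -> 10.0.0.2 (expiry=3+4=7). clock=3
Op 3: insert d.com -> 10.0.0.1 (expiry=3+4=7). clock=3
Op 4: tick 3 -> clock=6.
Op 5: tick 6 -> clock=12. purged={d.com}
Op 6: insert e.com -> 10.0.0.2 (expiry=12+4=16). clock=12
Op 7: insert d.com -> 10.0.0.1 (expiry=12+3=15). clock=12
Op 8: tick 10 -> clock=22. purged={d.com,e.com}
Op 9: insert d.com -> 10.0.0.1 (expiry=22+4=26). clock=22
Op 10: insert a.com -> 10.0.0.2 (expiry=22+4=26). clock=22
Op 11: tick 9 -> clock=31. purged={a.com,d.com}
Op 12: insert e.com -> 10.0.0.1 (expiry=31+2=33). clock=31
Op 13: tick 14 -> clock=45. purged={e.com}
Op 14: tick 6 -> clock=51.
Op 15: tick 2 -> clock=53.
Op 16: tick 3 -> clock=56.
Op 17: insert e.com -> 10.0.0.1 (expiry=56+4=60). clock=56
lookup a.com: not in cache (expired or never inserted)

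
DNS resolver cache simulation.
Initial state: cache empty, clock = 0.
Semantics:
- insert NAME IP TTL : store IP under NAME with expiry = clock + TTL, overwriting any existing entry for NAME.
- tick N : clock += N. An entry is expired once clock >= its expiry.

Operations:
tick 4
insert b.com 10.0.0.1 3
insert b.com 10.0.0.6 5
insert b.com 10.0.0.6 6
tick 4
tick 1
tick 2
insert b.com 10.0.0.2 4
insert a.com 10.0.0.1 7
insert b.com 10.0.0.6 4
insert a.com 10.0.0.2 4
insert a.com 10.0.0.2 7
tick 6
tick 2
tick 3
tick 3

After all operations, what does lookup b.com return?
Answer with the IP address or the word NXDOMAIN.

Op 1: tick 4 -> clock=4.
Op 2: insert b.com -> 10.0.0.1 (expiry=4+3=7). clock=4
Op 3: insert b.com -> 10.0.0.6 (expiry=4+5=9). clock=4
Op 4: insert b.com -> 10.0.0.6 (expiry=4+6=10). clock=4
Op 5: tick 4 -> clock=8.
Op 6: tick 1 -> clock=9.
Op 7: tick 2 -> clock=11. purged={b.com}
Op 8: insert b.com -> 10.0.0.2 (expiry=11+4=15). clock=11
Op 9: insert a.com -> 10.0.0.1 (expiry=11+7=18). clock=11
Op 10: insert b.com -> 10.0.0.6 (expiry=11+4=15). clock=11
Op 11: insert a.com -> 10.0.0.2 (expiry=11+4=15). clock=11
Op 12: insert a.com -> 10.0.0.2 (expiry=11+7=18). clock=11
Op 13: tick 6 -> clock=17. purged={b.com}
Op 14: tick 2 -> clock=19. purged={a.com}
Op 15: tick 3 -> clock=22.
Op 16: tick 3 -> clock=25.
lookup b.com: not in cache (expired or never inserted)

Answer: NXDOMAIN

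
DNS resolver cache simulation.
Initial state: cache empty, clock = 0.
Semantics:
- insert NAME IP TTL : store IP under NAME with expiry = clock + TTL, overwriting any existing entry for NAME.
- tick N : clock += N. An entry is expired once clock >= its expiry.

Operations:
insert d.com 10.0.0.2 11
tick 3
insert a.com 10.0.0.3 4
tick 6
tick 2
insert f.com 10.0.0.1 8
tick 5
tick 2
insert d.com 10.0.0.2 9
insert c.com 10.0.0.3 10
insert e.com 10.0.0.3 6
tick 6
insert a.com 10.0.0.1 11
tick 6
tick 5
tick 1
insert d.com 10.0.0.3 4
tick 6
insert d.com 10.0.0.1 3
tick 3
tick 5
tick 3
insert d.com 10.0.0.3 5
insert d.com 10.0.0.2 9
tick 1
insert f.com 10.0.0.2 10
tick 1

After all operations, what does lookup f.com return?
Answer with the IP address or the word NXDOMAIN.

Answer: 10.0.0.2

Derivation:
Op 1: insert d.com -> 10.0.0.2 (expiry=0+11=11). clock=0
Op 2: tick 3 -> clock=3.
Op 3: insert a.com -> 10.0.0.3 (expiry=3+4=7). clock=3
Op 4: tick 6 -> clock=9. purged={a.com}
Op 5: tick 2 -> clock=11. purged={d.com}
Op 6: insert f.com -> 10.0.0.1 (expiry=11+8=19). clock=11
Op 7: tick 5 -> clock=16.
Op 8: tick 2 -> clock=18.
Op 9: insert d.com -> 10.0.0.2 (expiry=18+9=27). clock=18
Op 10: insert c.com -> 10.0.0.3 (expiry=18+10=28). clock=18
Op 11: insert e.com -> 10.0.0.3 (expiry=18+6=24). clock=18
Op 12: tick 6 -> clock=24. purged={e.com,f.com}
Op 13: insert a.com -> 10.0.0.1 (expiry=24+11=35). clock=24
Op 14: tick 6 -> clock=30. purged={c.com,d.com}
Op 15: tick 5 -> clock=35. purged={a.com}
Op 16: tick 1 -> clock=36.
Op 17: insert d.com -> 10.0.0.3 (expiry=36+4=40). clock=36
Op 18: tick 6 -> clock=42. purged={d.com}
Op 19: insert d.com -> 10.0.0.1 (expiry=42+3=45). clock=42
Op 20: tick 3 -> clock=45. purged={d.com}
Op 21: tick 5 -> clock=50.
Op 22: tick 3 -> clock=53.
Op 23: insert d.com -> 10.0.0.3 (expiry=53+5=58). clock=53
Op 24: insert d.com -> 10.0.0.2 (expiry=53+9=62). clock=53
Op 25: tick 1 -> clock=54.
Op 26: insert f.com -> 10.0.0.2 (expiry=54+10=64). clock=54
Op 27: tick 1 -> clock=55.
lookup f.com: present, ip=10.0.0.2 expiry=64 > clock=55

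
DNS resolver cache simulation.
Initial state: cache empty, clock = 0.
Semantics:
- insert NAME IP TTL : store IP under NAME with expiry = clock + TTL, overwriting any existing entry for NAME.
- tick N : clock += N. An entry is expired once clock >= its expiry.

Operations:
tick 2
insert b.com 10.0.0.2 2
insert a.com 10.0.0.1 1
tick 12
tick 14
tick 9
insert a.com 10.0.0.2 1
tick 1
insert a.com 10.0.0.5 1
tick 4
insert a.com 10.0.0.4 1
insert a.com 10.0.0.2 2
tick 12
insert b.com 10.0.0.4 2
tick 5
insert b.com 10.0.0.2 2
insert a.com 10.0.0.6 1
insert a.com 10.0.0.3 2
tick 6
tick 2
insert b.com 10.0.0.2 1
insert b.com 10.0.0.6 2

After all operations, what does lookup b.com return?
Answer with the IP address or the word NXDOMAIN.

Op 1: tick 2 -> clock=2.
Op 2: insert b.com -> 10.0.0.2 (expiry=2+2=4). clock=2
Op 3: insert a.com -> 10.0.0.1 (expiry=2+1=3). clock=2
Op 4: tick 12 -> clock=14. purged={a.com,b.com}
Op 5: tick 14 -> clock=28.
Op 6: tick 9 -> clock=37.
Op 7: insert a.com -> 10.0.0.2 (expiry=37+1=38). clock=37
Op 8: tick 1 -> clock=38. purged={a.com}
Op 9: insert a.com -> 10.0.0.5 (expiry=38+1=39). clock=38
Op 10: tick 4 -> clock=42. purged={a.com}
Op 11: insert a.com -> 10.0.0.4 (expiry=42+1=43). clock=42
Op 12: insert a.com -> 10.0.0.2 (expiry=42+2=44). clock=42
Op 13: tick 12 -> clock=54. purged={a.com}
Op 14: insert b.com -> 10.0.0.4 (expiry=54+2=56). clock=54
Op 15: tick 5 -> clock=59. purged={b.com}
Op 16: insert b.com -> 10.0.0.2 (expiry=59+2=61). clock=59
Op 17: insert a.com -> 10.0.0.6 (expiry=59+1=60). clock=59
Op 18: insert a.com -> 10.0.0.3 (expiry=59+2=61). clock=59
Op 19: tick 6 -> clock=65. purged={a.com,b.com}
Op 20: tick 2 -> clock=67.
Op 21: insert b.com -> 10.0.0.2 (expiry=67+1=68). clock=67
Op 22: insert b.com -> 10.0.0.6 (expiry=67+2=69). clock=67
lookup b.com: present, ip=10.0.0.6 expiry=69 > clock=67

Answer: 10.0.0.6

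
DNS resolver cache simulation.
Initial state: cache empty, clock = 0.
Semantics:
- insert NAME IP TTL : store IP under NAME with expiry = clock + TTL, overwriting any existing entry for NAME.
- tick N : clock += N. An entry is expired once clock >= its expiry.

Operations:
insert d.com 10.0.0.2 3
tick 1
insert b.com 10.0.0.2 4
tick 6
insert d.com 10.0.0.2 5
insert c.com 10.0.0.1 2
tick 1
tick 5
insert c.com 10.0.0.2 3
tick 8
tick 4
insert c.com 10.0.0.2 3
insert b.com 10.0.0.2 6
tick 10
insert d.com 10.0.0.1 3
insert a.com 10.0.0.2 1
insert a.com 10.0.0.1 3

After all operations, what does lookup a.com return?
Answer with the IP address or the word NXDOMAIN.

Answer: 10.0.0.1

Derivation:
Op 1: insert d.com -> 10.0.0.2 (expiry=0+3=3). clock=0
Op 2: tick 1 -> clock=1.
Op 3: insert b.com -> 10.0.0.2 (expiry=1+4=5). clock=1
Op 4: tick 6 -> clock=7. purged={b.com,d.com}
Op 5: insert d.com -> 10.0.0.2 (expiry=7+5=12). clock=7
Op 6: insert c.com -> 10.0.0.1 (expiry=7+2=9). clock=7
Op 7: tick 1 -> clock=8.
Op 8: tick 5 -> clock=13. purged={c.com,d.com}
Op 9: insert c.com -> 10.0.0.2 (expiry=13+3=16). clock=13
Op 10: tick 8 -> clock=21. purged={c.com}
Op 11: tick 4 -> clock=25.
Op 12: insert c.com -> 10.0.0.2 (expiry=25+3=28). clock=25
Op 13: insert b.com -> 10.0.0.2 (expiry=25+6=31). clock=25
Op 14: tick 10 -> clock=35. purged={b.com,c.com}
Op 15: insert d.com -> 10.0.0.1 (expiry=35+3=38). clock=35
Op 16: insert a.com -> 10.0.0.2 (expiry=35+1=36). clock=35
Op 17: insert a.com -> 10.0.0.1 (expiry=35+3=38). clock=35
lookup a.com: present, ip=10.0.0.1 expiry=38 > clock=35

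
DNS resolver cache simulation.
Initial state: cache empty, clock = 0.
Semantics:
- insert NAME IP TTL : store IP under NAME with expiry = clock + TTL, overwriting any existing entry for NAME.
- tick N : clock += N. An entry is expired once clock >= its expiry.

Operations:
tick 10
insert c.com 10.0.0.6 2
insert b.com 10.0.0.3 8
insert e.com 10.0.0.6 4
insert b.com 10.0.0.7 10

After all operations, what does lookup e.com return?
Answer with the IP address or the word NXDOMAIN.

Op 1: tick 10 -> clock=10.
Op 2: insert c.com -> 10.0.0.6 (expiry=10+2=12). clock=10
Op 3: insert b.com -> 10.0.0.3 (expiry=10+8=18). clock=10
Op 4: insert e.com -> 10.0.0.6 (expiry=10+4=14). clock=10
Op 5: insert b.com -> 10.0.0.7 (expiry=10+10=20). clock=10
lookup e.com: present, ip=10.0.0.6 expiry=14 > clock=10

Answer: 10.0.0.6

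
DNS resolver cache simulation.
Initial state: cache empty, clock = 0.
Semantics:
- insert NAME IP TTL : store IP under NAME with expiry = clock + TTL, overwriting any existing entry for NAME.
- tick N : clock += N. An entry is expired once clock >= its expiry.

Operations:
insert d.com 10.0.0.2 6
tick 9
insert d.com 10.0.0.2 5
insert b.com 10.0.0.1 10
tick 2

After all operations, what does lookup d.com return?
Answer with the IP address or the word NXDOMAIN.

Answer: 10.0.0.2

Derivation:
Op 1: insert d.com -> 10.0.0.2 (expiry=0+6=6). clock=0
Op 2: tick 9 -> clock=9. purged={d.com}
Op 3: insert d.com -> 10.0.0.2 (expiry=9+5=14). clock=9
Op 4: insert b.com -> 10.0.0.1 (expiry=9+10=19). clock=9
Op 5: tick 2 -> clock=11.
lookup d.com: present, ip=10.0.0.2 expiry=14 > clock=11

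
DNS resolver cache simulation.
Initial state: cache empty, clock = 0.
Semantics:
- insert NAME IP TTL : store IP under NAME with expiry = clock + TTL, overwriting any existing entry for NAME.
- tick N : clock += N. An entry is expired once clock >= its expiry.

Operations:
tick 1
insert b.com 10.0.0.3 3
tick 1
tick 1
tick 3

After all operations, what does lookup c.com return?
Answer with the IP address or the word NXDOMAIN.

Op 1: tick 1 -> clock=1.
Op 2: insert b.com -> 10.0.0.3 (expiry=1+3=4). clock=1
Op 3: tick 1 -> clock=2.
Op 4: tick 1 -> clock=3.
Op 5: tick 3 -> clock=6. purged={b.com}
lookup c.com: not in cache (expired or never inserted)

Answer: NXDOMAIN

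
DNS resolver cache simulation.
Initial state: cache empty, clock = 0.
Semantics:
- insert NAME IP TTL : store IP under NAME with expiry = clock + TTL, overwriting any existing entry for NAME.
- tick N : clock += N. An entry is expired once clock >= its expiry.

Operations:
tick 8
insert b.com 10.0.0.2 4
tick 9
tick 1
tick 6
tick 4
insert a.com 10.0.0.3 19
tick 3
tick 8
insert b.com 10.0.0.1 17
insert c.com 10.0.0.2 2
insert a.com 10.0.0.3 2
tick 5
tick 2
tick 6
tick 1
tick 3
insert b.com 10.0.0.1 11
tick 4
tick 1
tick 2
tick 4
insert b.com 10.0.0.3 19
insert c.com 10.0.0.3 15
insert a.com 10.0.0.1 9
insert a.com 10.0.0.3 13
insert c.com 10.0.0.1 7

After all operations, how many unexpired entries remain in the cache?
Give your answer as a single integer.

Op 1: tick 8 -> clock=8.
Op 2: insert b.com -> 10.0.0.2 (expiry=8+4=12). clock=8
Op 3: tick 9 -> clock=17. purged={b.com}
Op 4: tick 1 -> clock=18.
Op 5: tick 6 -> clock=24.
Op 6: tick 4 -> clock=28.
Op 7: insert a.com -> 10.0.0.3 (expiry=28+19=47). clock=28
Op 8: tick 3 -> clock=31.
Op 9: tick 8 -> clock=39.
Op 10: insert b.com -> 10.0.0.1 (expiry=39+17=56). clock=39
Op 11: insert c.com -> 10.0.0.2 (expiry=39+2=41). clock=39
Op 12: insert a.com -> 10.0.0.3 (expiry=39+2=41). clock=39
Op 13: tick 5 -> clock=44. purged={a.com,c.com}
Op 14: tick 2 -> clock=46.
Op 15: tick 6 -> clock=52.
Op 16: tick 1 -> clock=53.
Op 17: tick 3 -> clock=56. purged={b.com}
Op 18: insert b.com -> 10.0.0.1 (expiry=56+11=67). clock=56
Op 19: tick 4 -> clock=60.
Op 20: tick 1 -> clock=61.
Op 21: tick 2 -> clock=63.
Op 22: tick 4 -> clock=67. purged={b.com}
Op 23: insert b.com -> 10.0.0.3 (expiry=67+19=86). clock=67
Op 24: insert c.com -> 10.0.0.3 (expiry=67+15=82). clock=67
Op 25: insert a.com -> 10.0.0.1 (expiry=67+9=76). clock=67
Op 26: insert a.com -> 10.0.0.3 (expiry=67+13=80). clock=67
Op 27: insert c.com -> 10.0.0.1 (expiry=67+7=74). clock=67
Final cache (unexpired): {a.com,b.com,c.com} -> size=3

Answer: 3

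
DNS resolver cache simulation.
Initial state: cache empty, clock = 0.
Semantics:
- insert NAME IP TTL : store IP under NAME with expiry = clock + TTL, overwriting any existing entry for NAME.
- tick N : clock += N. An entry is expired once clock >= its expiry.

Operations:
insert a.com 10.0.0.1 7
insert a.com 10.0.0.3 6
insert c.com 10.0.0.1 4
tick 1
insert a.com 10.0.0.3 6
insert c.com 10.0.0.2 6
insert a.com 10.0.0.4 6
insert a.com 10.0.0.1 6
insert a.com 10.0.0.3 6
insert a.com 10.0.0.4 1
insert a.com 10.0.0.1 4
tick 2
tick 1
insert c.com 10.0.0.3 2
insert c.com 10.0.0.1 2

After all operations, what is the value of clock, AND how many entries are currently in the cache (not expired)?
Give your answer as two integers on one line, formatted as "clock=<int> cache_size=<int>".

Answer: clock=4 cache_size=2

Derivation:
Op 1: insert a.com -> 10.0.0.1 (expiry=0+7=7). clock=0
Op 2: insert a.com -> 10.0.0.3 (expiry=0+6=6). clock=0
Op 3: insert c.com -> 10.0.0.1 (expiry=0+4=4). clock=0
Op 4: tick 1 -> clock=1.
Op 5: insert a.com -> 10.0.0.3 (expiry=1+6=7). clock=1
Op 6: insert c.com -> 10.0.0.2 (expiry=1+6=7). clock=1
Op 7: insert a.com -> 10.0.0.4 (expiry=1+6=7). clock=1
Op 8: insert a.com -> 10.0.0.1 (expiry=1+6=7). clock=1
Op 9: insert a.com -> 10.0.0.3 (expiry=1+6=7). clock=1
Op 10: insert a.com -> 10.0.0.4 (expiry=1+1=2). clock=1
Op 11: insert a.com -> 10.0.0.1 (expiry=1+4=5). clock=1
Op 12: tick 2 -> clock=3.
Op 13: tick 1 -> clock=4.
Op 14: insert c.com -> 10.0.0.3 (expiry=4+2=6). clock=4
Op 15: insert c.com -> 10.0.0.1 (expiry=4+2=6). clock=4
Final clock = 4
Final cache (unexpired): {a.com,c.com} -> size=2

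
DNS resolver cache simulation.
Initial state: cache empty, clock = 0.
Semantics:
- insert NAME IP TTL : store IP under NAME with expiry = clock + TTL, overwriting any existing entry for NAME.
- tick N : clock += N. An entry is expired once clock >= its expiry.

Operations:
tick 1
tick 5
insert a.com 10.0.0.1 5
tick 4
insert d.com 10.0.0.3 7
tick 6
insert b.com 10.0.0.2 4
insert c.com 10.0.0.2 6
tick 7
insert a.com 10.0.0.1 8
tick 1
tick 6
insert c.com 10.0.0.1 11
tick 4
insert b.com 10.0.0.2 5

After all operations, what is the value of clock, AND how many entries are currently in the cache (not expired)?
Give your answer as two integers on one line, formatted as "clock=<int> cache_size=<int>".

Answer: clock=34 cache_size=2

Derivation:
Op 1: tick 1 -> clock=1.
Op 2: tick 5 -> clock=6.
Op 3: insert a.com -> 10.0.0.1 (expiry=6+5=11). clock=6
Op 4: tick 4 -> clock=10.
Op 5: insert d.com -> 10.0.0.3 (expiry=10+7=17). clock=10
Op 6: tick 6 -> clock=16. purged={a.com}
Op 7: insert b.com -> 10.0.0.2 (expiry=16+4=20). clock=16
Op 8: insert c.com -> 10.0.0.2 (expiry=16+6=22). clock=16
Op 9: tick 7 -> clock=23. purged={b.com,c.com,d.com}
Op 10: insert a.com -> 10.0.0.1 (expiry=23+8=31). clock=23
Op 11: tick 1 -> clock=24.
Op 12: tick 6 -> clock=30.
Op 13: insert c.com -> 10.0.0.1 (expiry=30+11=41). clock=30
Op 14: tick 4 -> clock=34. purged={a.com}
Op 15: insert b.com -> 10.0.0.2 (expiry=34+5=39). clock=34
Final clock = 34
Final cache (unexpired): {b.com,c.com} -> size=2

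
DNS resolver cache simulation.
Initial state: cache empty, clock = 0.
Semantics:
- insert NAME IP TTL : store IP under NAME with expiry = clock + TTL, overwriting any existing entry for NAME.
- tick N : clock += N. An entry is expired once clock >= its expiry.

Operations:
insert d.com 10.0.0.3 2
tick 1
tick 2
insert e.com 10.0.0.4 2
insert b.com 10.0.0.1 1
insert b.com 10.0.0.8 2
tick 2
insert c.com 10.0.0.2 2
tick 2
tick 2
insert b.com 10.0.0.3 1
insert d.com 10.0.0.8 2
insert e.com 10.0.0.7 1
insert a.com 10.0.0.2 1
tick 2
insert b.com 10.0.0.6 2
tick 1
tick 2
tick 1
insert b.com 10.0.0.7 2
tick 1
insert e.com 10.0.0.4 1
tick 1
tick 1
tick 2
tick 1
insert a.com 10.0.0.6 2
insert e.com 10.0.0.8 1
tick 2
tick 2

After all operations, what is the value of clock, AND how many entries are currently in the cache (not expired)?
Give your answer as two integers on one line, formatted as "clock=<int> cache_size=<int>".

Op 1: insert d.com -> 10.0.0.3 (expiry=0+2=2). clock=0
Op 2: tick 1 -> clock=1.
Op 3: tick 2 -> clock=3. purged={d.com}
Op 4: insert e.com -> 10.0.0.4 (expiry=3+2=5). clock=3
Op 5: insert b.com -> 10.0.0.1 (expiry=3+1=4). clock=3
Op 6: insert b.com -> 10.0.0.8 (expiry=3+2=5). clock=3
Op 7: tick 2 -> clock=5. purged={b.com,e.com}
Op 8: insert c.com -> 10.0.0.2 (expiry=5+2=7). clock=5
Op 9: tick 2 -> clock=7. purged={c.com}
Op 10: tick 2 -> clock=9.
Op 11: insert b.com -> 10.0.0.3 (expiry=9+1=10). clock=9
Op 12: insert d.com -> 10.0.0.8 (expiry=9+2=11). clock=9
Op 13: insert e.com -> 10.0.0.7 (expiry=9+1=10). clock=9
Op 14: insert a.com -> 10.0.0.2 (expiry=9+1=10). clock=9
Op 15: tick 2 -> clock=11. purged={a.com,b.com,d.com,e.com}
Op 16: insert b.com -> 10.0.0.6 (expiry=11+2=13). clock=11
Op 17: tick 1 -> clock=12.
Op 18: tick 2 -> clock=14. purged={b.com}
Op 19: tick 1 -> clock=15.
Op 20: insert b.com -> 10.0.0.7 (expiry=15+2=17). clock=15
Op 21: tick 1 -> clock=16.
Op 22: insert e.com -> 10.0.0.4 (expiry=16+1=17). clock=16
Op 23: tick 1 -> clock=17. purged={b.com,e.com}
Op 24: tick 1 -> clock=18.
Op 25: tick 2 -> clock=20.
Op 26: tick 1 -> clock=21.
Op 27: insert a.com -> 10.0.0.6 (expiry=21+2=23). clock=21
Op 28: insert e.com -> 10.0.0.8 (expiry=21+1=22). clock=21
Op 29: tick 2 -> clock=23. purged={a.com,e.com}
Op 30: tick 2 -> clock=25.
Final clock = 25
Final cache (unexpired): {} -> size=0

Answer: clock=25 cache_size=0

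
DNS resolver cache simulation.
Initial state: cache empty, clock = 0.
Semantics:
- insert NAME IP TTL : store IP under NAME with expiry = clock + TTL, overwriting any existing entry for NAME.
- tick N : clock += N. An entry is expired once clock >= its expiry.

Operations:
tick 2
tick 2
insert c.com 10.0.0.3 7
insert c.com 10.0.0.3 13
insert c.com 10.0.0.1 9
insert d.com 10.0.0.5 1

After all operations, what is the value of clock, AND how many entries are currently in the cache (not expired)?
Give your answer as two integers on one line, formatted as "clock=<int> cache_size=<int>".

Op 1: tick 2 -> clock=2.
Op 2: tick 2 -> clock=4.
Op 3: insert c.com -> 10.0.0.3 (expiry=4+7=11). clock=4
Op 4: insert c.com -> 10.0.0.3 (expiry=4+13=17). clock=4
Op 5: insert c.com -> 10.0.0.1 (expiry=4+9=13). clock=4
Op 6: insert d.com -> 10.0.0.5 (expiry=4+1=5). clock=4
Final clock = 4
Final cache (unexpired): {c.com,d.com} -> size=2

Answer: clock=4 cache_size=2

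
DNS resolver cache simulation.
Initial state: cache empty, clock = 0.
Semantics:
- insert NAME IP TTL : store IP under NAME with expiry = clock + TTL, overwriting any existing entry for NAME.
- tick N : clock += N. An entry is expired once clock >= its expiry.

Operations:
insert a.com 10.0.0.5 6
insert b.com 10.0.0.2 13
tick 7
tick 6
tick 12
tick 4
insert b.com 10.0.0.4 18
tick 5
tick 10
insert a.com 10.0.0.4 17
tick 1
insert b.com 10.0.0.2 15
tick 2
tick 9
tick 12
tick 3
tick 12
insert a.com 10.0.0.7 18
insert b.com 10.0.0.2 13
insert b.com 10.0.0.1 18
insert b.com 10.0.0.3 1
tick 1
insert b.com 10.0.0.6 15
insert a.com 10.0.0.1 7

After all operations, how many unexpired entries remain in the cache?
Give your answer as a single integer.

Answer: 2

Derivation:
Op 1: insert a.com -> 10.0.0.5 (expiry=0+6=6). clock=0
Op 2: insert b.com -> 10.0.0.2 (expiry=0+13=13). clock=0
Op 3: tick 7 -> clock=7. purged={a.com}
Op 4: tick 6 -> clock=13. purged={b.com}
Op 5: tick 12 -> clock=25.
Op 6: tick 4 -> clock=29.
Op 7: insert b.com -> 10.0.0.4 (expiry=29+18=47). clock=29
Op 8: tick 5 -> clock=34.
Op 9: tick 10 -> clock=44.
Op 10: insert a.com -> 10.0.0.4 (expiry=44+17=61). clock=44
Op 11: tick 1 -> clock=45.
Op 12: insert b.com -> 10.0.0.2 (expiry=45+15=60). clock=45
Op 13: tick 2 -> clock=47.
Op 14: tick 9 -> clock=56.
Op 15: tick 12 -> clock=68. purged={a.com,b.com}
Op 16: tick 3 -> clock=71.
Op 17: tick 12 -> clock=83.
Op 18: insert a.com -> 10.0.0.7 (expiry=83+18=101). clock=83
Op 19: insert b.com -> 10.0.0.2 (expiry=83+13=96). clock=83
Op 20: insert b.com -> 10.0.0.1 (expiry=83+18=101). clock=83
Op 21: insert b.com -> 10.0.0.3 (expiry=83+1=84). clock=83
Op 22: tick 1 -> clock=84. purged={b.com}
Op 23: insert b.com -> 10.0.0.6 (expiry=84+15=99). clock=84
Op 24: insert a.com -> 10.0.0.1 (expiry=84+7=91). clock=84
Final cache (unexpired): {a.com,b.com} -> size=2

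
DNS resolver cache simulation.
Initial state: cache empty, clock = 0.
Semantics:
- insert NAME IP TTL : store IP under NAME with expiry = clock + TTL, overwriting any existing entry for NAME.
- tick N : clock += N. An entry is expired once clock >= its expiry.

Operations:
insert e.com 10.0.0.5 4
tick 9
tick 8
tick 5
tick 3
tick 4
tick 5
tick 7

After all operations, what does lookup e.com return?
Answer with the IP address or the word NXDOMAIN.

Op 1: insert e.com -> 10.0.0.5 (expiry=0+4=4). clock=0
Op 2: tick 9 -> clock=9. purged={e.com}
Op 3: tick 8 -> clock=17.
Op 4: tick 5 -> clock=22.
Op 5: tick 3 -> clock=25.
Op 6: tick 4 -> clock=29.
Op 7: tick 5 -> clock=34.
Op 8: tick 7 -> clock=41.
lookup e.com: not in cache (expired or never inserted)

Answer: NXDOMAIN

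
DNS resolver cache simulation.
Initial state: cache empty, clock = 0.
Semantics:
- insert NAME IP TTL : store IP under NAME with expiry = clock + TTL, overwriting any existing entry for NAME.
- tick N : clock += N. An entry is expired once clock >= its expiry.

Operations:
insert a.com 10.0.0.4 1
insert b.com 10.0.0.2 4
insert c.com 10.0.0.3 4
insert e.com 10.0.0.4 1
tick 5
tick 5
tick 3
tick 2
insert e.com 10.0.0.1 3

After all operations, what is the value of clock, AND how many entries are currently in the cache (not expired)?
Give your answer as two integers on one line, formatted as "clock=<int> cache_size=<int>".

Answer: clock=15 cache_size=1

Derivation:
Op 1: insert a.com -> 10.0.0.4 (expiry=0+1=1). clock=0
Op 2: insert b.com -> 10.0.0.2 (expiry=0+4=4). clock=0
Op 3: insert c.com -> 10.0.0.3 (expiry=0+4=4). clock=0
Op 4: insert e.com -> 10.0.0.4 (expiry=0+1=1). clock=0
Op 5: tick 5 -> clock=5. purged={a.com,b.com,c.com,e.com}
Op 6: tick 5 -> clock=10.
Op 7: tick 3 -> clock=13.
Op 8: tick 2 -> clock=15.
Op 9: insert e.com -> 10.0.0.1 (expiry=15+3=18). clock=15
Final clock = 15
Final cache (unexpired): {e.com} -> size=1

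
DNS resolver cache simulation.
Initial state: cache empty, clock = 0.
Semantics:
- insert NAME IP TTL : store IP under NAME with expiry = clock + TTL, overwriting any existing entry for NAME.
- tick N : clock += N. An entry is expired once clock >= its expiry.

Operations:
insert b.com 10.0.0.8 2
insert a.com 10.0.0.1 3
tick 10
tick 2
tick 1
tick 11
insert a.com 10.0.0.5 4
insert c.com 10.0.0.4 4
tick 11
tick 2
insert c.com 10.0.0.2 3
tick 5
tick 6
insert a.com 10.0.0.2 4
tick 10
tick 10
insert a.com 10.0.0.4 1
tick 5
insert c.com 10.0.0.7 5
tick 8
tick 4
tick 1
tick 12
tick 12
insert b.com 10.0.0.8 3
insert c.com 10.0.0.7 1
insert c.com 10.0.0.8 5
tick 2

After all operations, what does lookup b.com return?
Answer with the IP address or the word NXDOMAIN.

Op 1: insert b.com -> 10.0.0.8 (expiry=0+2=2). clock=0
Op 2: insert a.com -> 10.0.0.1 (expiry=0+3=3). clock=0
Op 3: tick 10 -> clock=10. purged={a.com,b.com}
Op 4: tick 2 -> clock=12.
Op 5: tick 1 -> clock=13.
Op 6: tick 11 -> clock=24.
Op 7: insert a.com -> 10.0.0.5 (expiry=24+4=28). clock=24
Op 8: insert c.com -> 10.0.0.4 (expiry=24+4=28). clock=24
Op 9: tick 11 -> clock=35. purged={a.com,c.com}
Op 10: tick 2 -> clock=37.
Op 11: insert c.com -> 10.0.0.2 (expiry=37+3=40). clock=37
Op 12: tick 5 -> clock=42. purged={c.com}
Op 13: tick 6 -> clock=48.
Op 14: insert a.com -> 10.0.0.2 (expiry=48+4=52). clock=48
Op 15: tick 10 -> clock=58. purged={a.com}
Op 16: tick 10 -> clock=68.
Op 17: insert a.com -> 10.0.0.4 (expiry=68+1=69). clock=68
Op 18: tick 5 -> clock=73. purged={a.com}
Op 19: insert c.com -> 10.0.0.7 (expiry=73+5=78). clock=73
Op 20: tick 8 -> clock=81. purged={c.com}
Op 21: tick 4 -> clock=85.
Op 22: tick 1 -> clock=86.
Op 23: tick 12 -> clock=98.
Op 24: tick 12 -> clock=110.
Op 25: insert b.com -> 10.0.0.8 (expiry=110+3=113). clock=110
Op 26: insert c.com -> 10.0.0.7 (expiry=110+1=111). clock=110
Op 27: insert c.com -> 10.0.0.8 (expiry=110+5=115). clock=110
Op 28: tick 2 -> clock=112.
lookup b.com: present, ip=10.0.0.8 expiry=113 > clock=112

Answer: 10.0.0.8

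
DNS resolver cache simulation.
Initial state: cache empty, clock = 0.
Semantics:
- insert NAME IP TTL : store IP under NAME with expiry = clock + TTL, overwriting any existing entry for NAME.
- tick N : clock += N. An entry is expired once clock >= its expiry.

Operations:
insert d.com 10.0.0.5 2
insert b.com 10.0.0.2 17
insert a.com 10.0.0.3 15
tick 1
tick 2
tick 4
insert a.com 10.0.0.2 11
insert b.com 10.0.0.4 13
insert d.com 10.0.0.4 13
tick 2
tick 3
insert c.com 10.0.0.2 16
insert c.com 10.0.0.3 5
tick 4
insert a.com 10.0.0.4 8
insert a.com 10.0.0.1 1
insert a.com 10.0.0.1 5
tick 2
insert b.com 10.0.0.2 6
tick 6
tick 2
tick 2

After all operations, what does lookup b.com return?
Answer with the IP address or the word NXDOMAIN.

Op 1: insert d.com -> 10.0.0.5 (expiry=0+2=2). clock=0
Op 2: insert b.com -> 10.0.0.2 (expiry=0+17=17). clock=0
Op 3: insert a.com -> 10.0.0.3 (expiry=0+15=15). clock=0
Op 4: tick 1 -> clock=1.
Op 5: tick 2 -> clock=3. purged={d.com}
Op 6: tick 4 -> clock=7.
Op 7: insert a.com -> 10.0.0.2 (expiry=7+11=18). clock=7
Op 8: insert b.com -> 10.0.0.4 (expiry=7+13=20). clock=7
Op 9: insert d.com -> 10.0.0.4 (expiry=7+13=20). clock=7
Op 10: tick 2 -> clock=9.
Op 11: tick 3 -> clock=12.
Op 12: insert c.com -> 10.0.0.2 (expiry=12+16=28). clock=12
Op 13: insert c.com -> 10.0.0.3 (expiry=12+5=17). clock=12
Op 14: tick 4 -> clock=16.
Op 15: insert a.com -> 10.0.0.4 (expiry=16+8=24). clock=16
Op 16: insert a.com -> 10.0.0.1 (expiry=16+1=17). clock=16
Op 17: insert a.com -> 10.0.0.1 (expiry=16+5=21). clock=16
Op 18: tick 2 -> clock=18. purged={c.com}
Op 19: insert b.com -> 10.0.0.2 (expiry=18+6=24). clock=18
Op 20: tick 6 -> clock=24. purged={a.com,b.com,d.com}
Op 21: tick 2 -> clock=26.
Op 22: tick 2 -> clock=28.
lookup b.com: not in cache (expired or never inserted)

Answer: NXDOMAIN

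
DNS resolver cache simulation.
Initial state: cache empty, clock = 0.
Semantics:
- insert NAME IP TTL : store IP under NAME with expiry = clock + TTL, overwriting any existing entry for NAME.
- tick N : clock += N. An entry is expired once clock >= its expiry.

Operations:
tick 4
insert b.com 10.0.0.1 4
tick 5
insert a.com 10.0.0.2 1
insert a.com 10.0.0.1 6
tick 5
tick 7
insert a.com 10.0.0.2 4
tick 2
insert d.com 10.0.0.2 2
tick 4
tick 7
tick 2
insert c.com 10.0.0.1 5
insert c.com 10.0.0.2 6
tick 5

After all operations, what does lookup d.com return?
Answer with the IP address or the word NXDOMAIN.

Answer: NXDOMAIN

Derivation:
Op 1: tick 4 -> clock=4.
Op 2: insert b.com -> 10.0.0.1 (expiry=4+4=8). clock=4
Op 3: tick 5 -> clock=9. purged={b.com}
Op 4: insert a.com -> 10.0.0.2 (expiry=9+1=10). clock=9
Op 5: insert a.com -> 10.0.0.1 (expiry=9+6=15). clock=9
Op 6: tick 5 -> clock=14.
Op 7: tick 7 -> clock=21. purged={a.com}
Op 8: insert a.com -> 10.0.0.2 (expiry=21+4=25). clock=21
Op 9: tick 2 -> clock=23.
Op 10: insert d.com -> 10.0.0.2 (expiry=23+2=25). clock=23
Op 11: tick 4 -> clock=27. purged={a.com,d.com}
Op 12: tick 7 -> clock=34.
Op 13: tick 2 -> clock=36.
Op 14: insert c.com -> 10.0.0.1 (expiry=36+5=41). clock=36
Op 15: insert c.com -> 10.0.0.2 (expiry=36+6=42). clock=36
Op 16: tick 5 -> clock=41.
lookup d.com: not in cache (expired or never inserted)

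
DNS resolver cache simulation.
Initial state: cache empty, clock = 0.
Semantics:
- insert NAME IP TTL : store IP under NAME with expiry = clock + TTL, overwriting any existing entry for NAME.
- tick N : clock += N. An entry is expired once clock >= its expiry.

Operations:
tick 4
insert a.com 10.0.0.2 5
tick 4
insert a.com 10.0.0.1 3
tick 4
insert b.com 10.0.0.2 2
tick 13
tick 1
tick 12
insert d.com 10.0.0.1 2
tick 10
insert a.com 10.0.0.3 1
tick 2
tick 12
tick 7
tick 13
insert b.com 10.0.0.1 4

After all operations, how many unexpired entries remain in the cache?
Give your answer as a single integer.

Op 1: tick 4 -> clock=4.
Op 2: insert a.com -> 10.0.0.2 (expiry=4+5=9). clock=4
Op 3: tick 4 -> clock=8.
Op 4: insert a.com -> 10.0.0.1 (expiry=8+3=11). clock=8
Op 5: tick 4 -> clock=12. purged={a.com}
Op 6: insert b.com -> 10.0.0.2 (expiry=12+2=14). clock=12
Op 7: tick 13 -> clock=25. purged={b.com}
Op 8: tick 1 -> clock=26.
Op 9: tick 12 -> clock=38.
Op 10: insert d.com -> 10.0.0.1 (expiry=38+2=40). clock=38
Op 11: tick 10 -> clock=48. purged={d.com}
Op 12: insert a.com -> 10.0.0.3 (expiry=48+1=49). clock=48
Op 13: tick 2 -> clock=50. purged={a.com}
Op 14: tick 12 -> clock=62.
Op 15: tick 7 -> clock=69.
Op 16: tick 13 -> clock=82.
Op 17: insert b.com -> 10.0.0.1 (expiry=82+4=86). clock=82
Final cache (unexpired): {b.com} -> size=1

Answer: 1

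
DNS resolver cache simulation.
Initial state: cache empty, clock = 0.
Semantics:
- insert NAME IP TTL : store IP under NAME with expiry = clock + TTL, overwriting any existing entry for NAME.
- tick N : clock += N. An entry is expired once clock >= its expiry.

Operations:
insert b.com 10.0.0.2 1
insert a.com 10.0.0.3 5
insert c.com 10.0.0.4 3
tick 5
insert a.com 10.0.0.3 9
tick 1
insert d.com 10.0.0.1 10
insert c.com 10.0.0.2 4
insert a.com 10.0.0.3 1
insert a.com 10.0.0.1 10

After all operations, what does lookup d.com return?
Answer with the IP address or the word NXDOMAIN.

Answer: 10.0.0.1

Derivation:
Op 1: insert b.com -> 10.0.0.2 (expiry=0+1=1). clock=0
Op 2: insert a.com -> 10.0.0.3 (expiry=0+5=5). clock=0
Op 3: insert c.com -> 10.0.0.4 (expiry=0+3=3). clock=0
Op 4: tick 5 -> clock=5. purged={a.com,b.com,c.com}
Op 5: insert a.com -> 10.0.0.3 (expiry=5+9=14). clock=5
Op 6: tick 1 -> clock=6.
Op 7: insert d.com -> 10.0.0.1 (expiry=6+10=16). clock=6
Op 8: insert c.com -> 10.0.0.2 (expiry=6+4=10). clock=6
Op 9: insert a.com -> 10.0.0.3 (expiry=6+1=7). clock=6
Op 10: insert a.com -> 10.0.0.1 (expiry=6+10=16). clock=6
lookup d.com: present, ip=10.0.0.1 expiry=16 > clock=6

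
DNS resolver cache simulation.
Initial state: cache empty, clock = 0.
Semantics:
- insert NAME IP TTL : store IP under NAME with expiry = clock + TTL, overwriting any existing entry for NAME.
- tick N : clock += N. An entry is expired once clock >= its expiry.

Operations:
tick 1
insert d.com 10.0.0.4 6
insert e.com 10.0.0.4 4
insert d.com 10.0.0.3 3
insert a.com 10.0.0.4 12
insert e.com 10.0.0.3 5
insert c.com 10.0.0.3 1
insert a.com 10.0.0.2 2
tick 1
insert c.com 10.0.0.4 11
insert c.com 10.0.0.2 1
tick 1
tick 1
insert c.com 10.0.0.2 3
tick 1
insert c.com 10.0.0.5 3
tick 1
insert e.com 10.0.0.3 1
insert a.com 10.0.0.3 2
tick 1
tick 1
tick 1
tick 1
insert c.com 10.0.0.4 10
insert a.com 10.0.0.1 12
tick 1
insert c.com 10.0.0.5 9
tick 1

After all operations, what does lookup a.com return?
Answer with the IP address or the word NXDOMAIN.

Op 1: tick 1 -> clock=1.
Op 2: insert d.com -> 10.0.0.4 (expiry=1+6=7). clock=1
Op 3: insert e.com -> 10.0.0.4 (expiry=1+4=5). clock=1
Op 4: insert d.com -> 10.0.0.3 (expiry=1+3=4). clock=1
Op 5: insert a.com -> 10.0.0.4 (expiry=1+12=13). clock=1
Op 6: insert e.com -> 10.0.0.3 (expiry=1+5=6). clock=1
Op 7: insert c.com -> 10.0.0.3 (expiry=1+1=2). clock=1
Op 8: insert a.com -> 10.0.0.2 (expiry=1+2=3). clock=1
Op 9: tick 1 -> clock=2. purged={c.com}
Op 10: insert c.com -> 10.0.0.4 (expiry=2+11=13). clock=2
Op 11: insert c.com -> 10.0.0.2 (expiry=2+1=3). clock=2
Op 12: tick 1 -> clock=3. purged={a.com,c.com}
Op 13: tick 1 -> clock=4. purged={d.com}
Op 14: insert c.com -> 10.0.0.2 (expiry=4+3=7). clock=4
Op 15: tick 1 -> clock=5.
Op 16: insert c.com -> 10.0.0.5 (expiry=5+3=8). clock=5
Op 17: tick 1 -> clock=6. purged={e.com}
Op 18: insert e.com -> 10.0.0.3 (expiry=6+1=7). clock=6
Op 19: insert a.com -> 10.0.0.3 (expiry=6+2=8). clock=6
Op 20: tick 1 -> clock=7. purged={e.com}
Op 21: tick 1 -> clock=8. purged={a.com,c.com}
Op 22: tick 1 -> clock=9.
Op 23: tick 1 -> clock=10.
Op 24: insert c.com -> 10.0.0.4 (expiry=10+10=20). clock=10
Op 25: insert a.com -> 10.0.0.1 (expiry=10+12=22). clock=10
Op 26: tick 1 -> clock=11.
Op 27: insert c.com -> 10.0.0.5 (expiry=11+9=20). clock=11
Op 28: tick 1 -> clock=12.
lookup a.com: present, ip=10.0.0.1 expiry=22 > clock=12

Answer: 10.0.0.1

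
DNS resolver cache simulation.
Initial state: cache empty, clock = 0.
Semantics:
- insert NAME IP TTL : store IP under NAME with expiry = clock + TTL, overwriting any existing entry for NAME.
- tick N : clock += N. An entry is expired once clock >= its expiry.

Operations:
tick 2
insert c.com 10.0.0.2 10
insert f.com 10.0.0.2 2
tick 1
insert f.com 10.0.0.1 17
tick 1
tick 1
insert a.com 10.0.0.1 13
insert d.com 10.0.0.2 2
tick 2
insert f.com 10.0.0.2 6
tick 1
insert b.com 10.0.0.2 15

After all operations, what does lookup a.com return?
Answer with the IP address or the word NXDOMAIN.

Answer: 10.0.0.1

Derivation:
Op 1: tick 2 -> clock=2.
Op 2: insert c.com -> 10.0.0.2 (expiry=2+10=12). clock=2
Op 3: insert f.com -> 10.0.0.2 (expiry=2+2=4). clock=2
Op 4: tick 1 -> clock=3.
Op 5: insert f.com -> 10.0.0.1 (expiry=3+17=20). clock=3
Op 6: tick 1 -> clock=4.
Op 7: tick 1 -> clock=5.
Op 8: insert a.com -> 10.0.0.1 (expiry=5+13=18). clock=5
Op 9: insert d.com -> 10.0.0.2 (expiry=5+2=7). clock=5
Op 10: tick 2 -> clock=7. purged={d.com}
Op 11: insert f.com -> 10.0.0.2 (expiry=7+6=13). clock=7
Op 12: tick 1 -> clock=8.
Op 13: insert b.com -> 10.0.0.2 (expiry=8+15=23). clock=8
lookup a.com: present, ip=10.0.0.1 expiry=18 > clock=8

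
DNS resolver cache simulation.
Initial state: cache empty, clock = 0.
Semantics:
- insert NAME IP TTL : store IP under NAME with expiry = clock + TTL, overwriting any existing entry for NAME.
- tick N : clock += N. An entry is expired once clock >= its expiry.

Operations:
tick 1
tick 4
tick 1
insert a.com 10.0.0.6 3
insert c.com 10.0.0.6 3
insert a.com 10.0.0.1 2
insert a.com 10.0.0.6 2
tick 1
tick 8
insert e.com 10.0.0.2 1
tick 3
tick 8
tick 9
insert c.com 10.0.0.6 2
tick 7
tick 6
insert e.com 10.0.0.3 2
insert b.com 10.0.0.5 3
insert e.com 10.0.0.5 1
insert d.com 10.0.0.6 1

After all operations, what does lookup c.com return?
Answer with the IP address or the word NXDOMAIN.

Op 1: tick 1 -> clock=1.
Op 2: tick 4 -> clock=5.
Op 3: tick 1 -> clock=6.
Op 4: insert a.com -> 10.0.0.6 (expiry=6+3=9). clock=6
Op 5: insert c.com -> 10.0.0.6 (expiry=6+3=9). clock=6
Op 6: insert a.com -> 10.0.0.1 (expiry=6+2=8). clock=6
Op 7: insert a.com -> 10.0.0.6 (expiry=6+2=8). clock=6
Op 8: tick 1 -> clock=7.
Op 9: tick 8 -> clock=15. purged={a.com,c.com}
Op 10: insert e.com -> 10.0.0.2 (expiry=15+1=16). clock=15
Op 11: tick 3 -> clock=18. purged={e.com}
Op 12: tick 8 -> clock=26.
Op 13: tick 9 -> clock=35.
Op 14: insert c.com -> 10.0.0.6 (expiry=35+2=37). clock=35
Op 15: tick 7 -> clock=42. purged={c.com}
Op 16: tick 6 -> clock=48.
Op 17: insert e.com -> 10.0.0.3 (expiry=48+2=50). clock=48
Op 18: insert b.com -> 10.0.0.5 (expiry=48+3=51). clock=48
Op 19: insert e.com -> 10.0.0.5 (expiry=48+1=49). clock=48
Op 20: insert d.com -> 10.0.0.6 (expiry=48+1=49). clock=48
lookup c.com: not in cache (expired or never inserted)

Answer: NXDOMAIN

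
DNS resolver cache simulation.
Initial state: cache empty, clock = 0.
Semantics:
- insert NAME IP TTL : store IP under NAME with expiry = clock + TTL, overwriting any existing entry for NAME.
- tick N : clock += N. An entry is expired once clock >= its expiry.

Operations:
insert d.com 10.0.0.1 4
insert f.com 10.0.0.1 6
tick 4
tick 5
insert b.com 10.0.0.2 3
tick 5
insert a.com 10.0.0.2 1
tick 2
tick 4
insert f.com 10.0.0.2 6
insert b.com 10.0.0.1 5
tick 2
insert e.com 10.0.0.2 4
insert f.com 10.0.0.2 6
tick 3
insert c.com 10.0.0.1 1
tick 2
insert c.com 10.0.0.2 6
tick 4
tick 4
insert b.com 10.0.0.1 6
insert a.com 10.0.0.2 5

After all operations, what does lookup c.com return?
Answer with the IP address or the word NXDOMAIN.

Op 1: insert d.com -> 10.0.0.1 (expiry=0+4=4). clock=0
Op 2: insert f.com -> 10.0.0.1 (expiry=0+6=6). clock=0
Op 3: tick 4 -> clock=4. purged={d.com}
Op 4: tick 5 -> clock=9. purged={f.com}
Op 5: insert b.com -> 10.0.0.2 (expiry=9+3=12). clock=9
Op 6: tick 5 -> clock=14. purged={b.com}
Op 7: insert a.com -> 10.0.0.2 (expiry=14+1=15). clock=14
Op 8: tick 2 -> clock=16. purged={a.com}
Op 9: tick 4 -> clock=20.
Op 10: insert f.com -> 10.0.0.2 (expiry=20+6=26). clock=20
Op 11: insert b.com -> 10.0.0.1 (expiry=20+5=25). clock=20
Op 12: tick 2 -> clock=22.
Op 13: insert e.com -> 10.0.0.2 (expiry=22+4=26). clock=22
Op 14: insert f.com -> 10.0.0.2 (expiry=22+6=28). clock=22
Op 15: tick 3 -> clock=25. purged={b.com}
Op 16: insert c.com -> 10.0.0.1 (expiry=25+1=26). clock=25
Op 17: tick 2 -> clock=27. purged={c.com,e.com}
Op 18: insert c.com -> 10.0.0.2 (expiry=27+6=33). clock=27
Op 19: tick 4 -> clock=31. purged={f.com}
Op 20: tick 4 -> clock=35. purged={c.com}
Op 21: insert b.com -> 10.0.0.1 (expiry=35+6=41). clock=35
Op 22: insert a.com -> 10.0.0.2 (expiry=35+5=40). clock=35
lookup c.com: not in cache (expired or never inserted)

Answer: NXDOMAIN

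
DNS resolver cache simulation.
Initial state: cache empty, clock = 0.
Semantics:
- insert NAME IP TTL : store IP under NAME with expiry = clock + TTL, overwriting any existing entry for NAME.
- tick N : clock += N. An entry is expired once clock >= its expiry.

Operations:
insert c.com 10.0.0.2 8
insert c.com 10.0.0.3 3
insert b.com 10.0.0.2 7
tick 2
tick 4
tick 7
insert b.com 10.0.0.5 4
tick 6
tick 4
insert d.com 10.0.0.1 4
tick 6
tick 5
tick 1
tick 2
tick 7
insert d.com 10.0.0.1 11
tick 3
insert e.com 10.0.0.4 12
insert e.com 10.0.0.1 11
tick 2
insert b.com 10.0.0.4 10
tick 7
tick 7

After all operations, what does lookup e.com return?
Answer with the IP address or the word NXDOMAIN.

Answer: NXDOMAIN

Derivation:
Op 1: insert c.com -> 10.0.0.2 (expiry=0+8=8). clock=0
Op 2: insert c.com -> 10.0.0.3 (expiry=0+3=3). clock=0
Op 3: insert b.com -> 10.0.0.2 (expiry=0+7=7). clock=0
Op 4: tick 2 -> clock=2.
Op 5: tick 4 -> clock=6. purged={c.com}
Op 6: tick 7 -> clock=13. purged={b.com}
Op 7: insert b.com -> 10.0.0.5 (expiry=13+4=17). clock=13
Op 8: tick 6 -> clock=19. purged={b.com}
Op 9: tick 4 -> clock=23.
Op 10: insert d.com -> 10.0.0.1 (expiry=23+4=27). clock=23
Op 11: tick 6 -> clock=29. purged={d.com}
Op 12: tick 5 -> clock=34.
Op 13: tick 1 -> clock=35.
Op 14: tick 2 -> clock=37.
Op 15: tick 7 -> clock=44.
Op 16: insert d.com -> 10.0.0.1 (expiry=44+11=55). clock=44
Op 17: tick 3 -> clock=47.
Op 18: insert e.com -> 10.0.0.4 (expiry=47+12=59). clock=47
Op 19: insert e.com -> 10.0.0.1 (expiry=47+11=58). clock=47
Op 20: tick 2 -> clock=49.
Op 21: insert b.com -> 10.0.0.4 (expiry=49+10=59). clock=49
Op 22: tick 7 -> clock=56. purged={d.com}
Op 23: tick 7 -> clock=63. purged={b.com,e.com}
lookup e.com: not in cache (expired or never inserted)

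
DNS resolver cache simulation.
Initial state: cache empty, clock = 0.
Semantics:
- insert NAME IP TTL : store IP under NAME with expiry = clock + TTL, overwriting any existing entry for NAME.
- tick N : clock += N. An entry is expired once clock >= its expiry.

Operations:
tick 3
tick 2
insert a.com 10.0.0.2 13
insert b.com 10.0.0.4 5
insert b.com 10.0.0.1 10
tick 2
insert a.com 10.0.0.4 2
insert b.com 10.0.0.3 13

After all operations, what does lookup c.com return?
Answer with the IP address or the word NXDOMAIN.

Answer: NXDOMAIN

Derivation:
Op 1: tick 3 -> clock=3.
Op 2: tick 2 -> clock=5.
Op 3: insert a.com -> 10.0.0.2 (expiry=5+13=18). clock=5
Op 4: insert b.com -> 10.0.0.4 (expiry=5+5=10). clock=5
Op 5: insert b.com -> 10.0.0.1 (expiry=5+10=15). clock=5
Op 6: tick 2 -> clock=7.
Op 7: insert a.com -> 10.0.0.4 (expiry=7+2=9). clock=7
Op 8: insert b.com -> 10.0.0.3 (expiry=7+13=20). clock=7
lookup c.com: not in cache (expired or never inserted)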